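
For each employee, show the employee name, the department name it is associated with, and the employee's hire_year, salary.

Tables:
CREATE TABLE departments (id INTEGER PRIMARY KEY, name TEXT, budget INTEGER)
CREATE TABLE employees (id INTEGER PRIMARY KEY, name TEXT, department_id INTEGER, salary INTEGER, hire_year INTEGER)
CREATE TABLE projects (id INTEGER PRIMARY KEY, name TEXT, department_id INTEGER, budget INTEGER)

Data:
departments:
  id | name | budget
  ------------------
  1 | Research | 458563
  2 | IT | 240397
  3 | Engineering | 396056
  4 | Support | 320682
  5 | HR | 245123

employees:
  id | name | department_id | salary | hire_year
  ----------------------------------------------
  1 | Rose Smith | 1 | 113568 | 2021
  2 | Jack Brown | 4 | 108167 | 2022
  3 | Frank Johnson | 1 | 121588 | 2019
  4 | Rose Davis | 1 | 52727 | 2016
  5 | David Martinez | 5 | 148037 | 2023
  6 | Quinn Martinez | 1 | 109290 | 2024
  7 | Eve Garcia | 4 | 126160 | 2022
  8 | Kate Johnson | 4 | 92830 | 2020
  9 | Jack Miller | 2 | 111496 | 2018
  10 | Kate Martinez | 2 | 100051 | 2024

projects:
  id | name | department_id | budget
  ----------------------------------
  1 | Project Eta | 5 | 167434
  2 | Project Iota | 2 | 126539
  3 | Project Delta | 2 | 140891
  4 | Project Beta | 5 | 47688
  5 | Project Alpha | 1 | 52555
SELECT c.name, p.name AS department, c.hire_year, c.salary FROM employees c JOIN departments p ON c.department_id = p.id

Execution result:
name | department | hire_year | salary
Rose Smith | Research | 2021 | 113568
Jack Brown | Support | 2022 | 108167
Frank Johnson | Research | 2019 | 121588
Rose Davis | Research | 2016 | 52727
David Martinez | HR | 2023 | 148037
Quinn Martinez | Research | 2024 | 109290
Eve Garcia | Support | 2022 | 126160
Kate Johnson | Support | 2020 | 92830
Jack Miller | IT | 2018 | 111496
Kate Martinez | IT | 2024 | 100051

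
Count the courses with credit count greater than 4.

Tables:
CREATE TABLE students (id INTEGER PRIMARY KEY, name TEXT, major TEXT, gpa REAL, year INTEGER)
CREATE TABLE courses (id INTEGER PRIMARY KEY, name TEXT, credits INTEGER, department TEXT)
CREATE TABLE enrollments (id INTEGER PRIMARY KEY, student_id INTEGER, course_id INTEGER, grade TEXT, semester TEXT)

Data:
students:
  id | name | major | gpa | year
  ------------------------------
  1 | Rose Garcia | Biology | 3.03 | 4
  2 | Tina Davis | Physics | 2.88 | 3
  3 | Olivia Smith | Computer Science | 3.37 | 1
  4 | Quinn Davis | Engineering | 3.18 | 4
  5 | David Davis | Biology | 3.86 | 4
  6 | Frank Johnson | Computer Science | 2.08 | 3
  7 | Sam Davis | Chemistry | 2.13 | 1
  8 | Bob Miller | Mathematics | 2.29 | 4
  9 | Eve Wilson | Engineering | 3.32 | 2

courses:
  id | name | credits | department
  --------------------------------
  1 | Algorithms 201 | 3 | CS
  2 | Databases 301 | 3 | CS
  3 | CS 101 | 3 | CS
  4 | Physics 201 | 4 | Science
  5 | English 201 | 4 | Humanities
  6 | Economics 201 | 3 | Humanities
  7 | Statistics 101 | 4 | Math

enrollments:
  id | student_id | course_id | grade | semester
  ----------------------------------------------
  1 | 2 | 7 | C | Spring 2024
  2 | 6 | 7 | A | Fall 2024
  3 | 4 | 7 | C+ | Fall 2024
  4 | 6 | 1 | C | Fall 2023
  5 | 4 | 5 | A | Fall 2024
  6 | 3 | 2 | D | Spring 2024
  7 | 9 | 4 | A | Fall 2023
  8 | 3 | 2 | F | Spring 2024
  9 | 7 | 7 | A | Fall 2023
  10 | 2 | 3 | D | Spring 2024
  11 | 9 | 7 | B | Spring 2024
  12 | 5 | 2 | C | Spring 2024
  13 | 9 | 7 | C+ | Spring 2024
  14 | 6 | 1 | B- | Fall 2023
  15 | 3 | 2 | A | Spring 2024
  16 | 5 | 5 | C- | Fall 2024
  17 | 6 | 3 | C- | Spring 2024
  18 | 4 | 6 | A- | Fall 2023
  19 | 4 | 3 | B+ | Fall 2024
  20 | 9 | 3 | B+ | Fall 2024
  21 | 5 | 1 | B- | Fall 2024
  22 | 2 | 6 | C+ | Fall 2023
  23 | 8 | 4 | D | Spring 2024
SELECT COUNT(*) FROM courses WHERE credits > 4

Execution result:
0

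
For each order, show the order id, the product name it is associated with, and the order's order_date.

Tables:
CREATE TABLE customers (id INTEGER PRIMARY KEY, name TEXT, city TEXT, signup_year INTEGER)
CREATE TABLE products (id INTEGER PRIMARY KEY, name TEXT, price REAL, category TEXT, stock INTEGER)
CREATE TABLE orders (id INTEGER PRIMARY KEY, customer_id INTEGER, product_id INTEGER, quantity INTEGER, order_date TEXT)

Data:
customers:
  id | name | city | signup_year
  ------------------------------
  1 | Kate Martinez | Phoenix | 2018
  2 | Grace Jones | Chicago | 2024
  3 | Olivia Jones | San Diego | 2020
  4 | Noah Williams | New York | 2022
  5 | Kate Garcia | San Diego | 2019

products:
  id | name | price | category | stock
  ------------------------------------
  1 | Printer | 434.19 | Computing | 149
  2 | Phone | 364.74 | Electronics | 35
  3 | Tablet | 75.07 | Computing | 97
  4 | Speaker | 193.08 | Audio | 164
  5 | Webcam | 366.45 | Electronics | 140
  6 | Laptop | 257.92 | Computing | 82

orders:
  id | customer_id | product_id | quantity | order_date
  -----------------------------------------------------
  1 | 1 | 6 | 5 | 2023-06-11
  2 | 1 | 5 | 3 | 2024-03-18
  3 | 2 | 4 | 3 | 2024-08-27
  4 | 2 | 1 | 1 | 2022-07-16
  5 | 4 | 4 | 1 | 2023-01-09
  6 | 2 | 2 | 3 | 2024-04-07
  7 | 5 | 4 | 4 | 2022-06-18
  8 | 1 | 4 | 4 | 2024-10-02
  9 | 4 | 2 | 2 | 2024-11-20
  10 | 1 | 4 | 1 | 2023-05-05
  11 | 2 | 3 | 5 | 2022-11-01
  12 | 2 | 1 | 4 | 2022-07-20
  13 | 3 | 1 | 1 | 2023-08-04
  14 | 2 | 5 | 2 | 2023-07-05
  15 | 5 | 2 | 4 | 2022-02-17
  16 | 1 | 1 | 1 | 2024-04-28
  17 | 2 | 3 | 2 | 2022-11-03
SELECT c.id, p.name AS product, c.order_date FROM orders c JOIN products p ON c.product_id = p.id

Execution result:
id | product | order_date
1 | Laptop | 2023-06-11
2 | Webcam | 2024-03-18
3 | Speaker | 2024-08-27
4 | Printer | 2022-07-16
5 | Speaker | 2023-01-09
6 | Phone | 2024-04-07
7 | Speaker | 2022-06-18
8 | Speaker | 2024-10-02
9 | Phone | 2024-11-20
10 | Speaker | 2023-05-05
11 | Tablet | 2022-11-01
12 | Printer | 2022-07-20
13 | Printer | 2023-08-04
14 | Webcam | 2023-07-05
15 | Phone | 2022-02-17
16 | Printer | 2024-04-28
17 | Tablet | 2022-11-03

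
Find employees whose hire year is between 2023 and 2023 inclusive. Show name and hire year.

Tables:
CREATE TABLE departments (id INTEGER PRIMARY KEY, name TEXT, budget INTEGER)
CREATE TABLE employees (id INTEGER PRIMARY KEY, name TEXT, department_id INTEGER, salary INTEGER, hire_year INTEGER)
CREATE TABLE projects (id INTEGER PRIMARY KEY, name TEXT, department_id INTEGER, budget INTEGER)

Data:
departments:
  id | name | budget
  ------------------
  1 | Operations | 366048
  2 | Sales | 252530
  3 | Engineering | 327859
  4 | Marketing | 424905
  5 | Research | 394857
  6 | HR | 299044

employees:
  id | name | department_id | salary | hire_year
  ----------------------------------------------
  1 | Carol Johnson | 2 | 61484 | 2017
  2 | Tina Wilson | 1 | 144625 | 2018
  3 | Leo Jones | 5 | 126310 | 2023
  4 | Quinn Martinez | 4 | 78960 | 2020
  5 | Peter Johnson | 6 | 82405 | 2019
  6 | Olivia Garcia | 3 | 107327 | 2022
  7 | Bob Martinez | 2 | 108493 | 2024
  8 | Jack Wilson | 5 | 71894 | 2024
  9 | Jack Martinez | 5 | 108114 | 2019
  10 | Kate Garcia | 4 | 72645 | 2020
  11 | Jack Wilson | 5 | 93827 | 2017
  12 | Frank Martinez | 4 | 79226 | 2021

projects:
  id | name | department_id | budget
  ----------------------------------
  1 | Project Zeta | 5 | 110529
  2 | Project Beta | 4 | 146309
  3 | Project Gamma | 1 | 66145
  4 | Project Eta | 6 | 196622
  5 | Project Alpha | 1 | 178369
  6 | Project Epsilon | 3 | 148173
SELECT name, hire_year FROM employees WHERE hire_year BETWEEN 2023 AND 2023

Execution result:
name | hire_year
Leo Jones | 2023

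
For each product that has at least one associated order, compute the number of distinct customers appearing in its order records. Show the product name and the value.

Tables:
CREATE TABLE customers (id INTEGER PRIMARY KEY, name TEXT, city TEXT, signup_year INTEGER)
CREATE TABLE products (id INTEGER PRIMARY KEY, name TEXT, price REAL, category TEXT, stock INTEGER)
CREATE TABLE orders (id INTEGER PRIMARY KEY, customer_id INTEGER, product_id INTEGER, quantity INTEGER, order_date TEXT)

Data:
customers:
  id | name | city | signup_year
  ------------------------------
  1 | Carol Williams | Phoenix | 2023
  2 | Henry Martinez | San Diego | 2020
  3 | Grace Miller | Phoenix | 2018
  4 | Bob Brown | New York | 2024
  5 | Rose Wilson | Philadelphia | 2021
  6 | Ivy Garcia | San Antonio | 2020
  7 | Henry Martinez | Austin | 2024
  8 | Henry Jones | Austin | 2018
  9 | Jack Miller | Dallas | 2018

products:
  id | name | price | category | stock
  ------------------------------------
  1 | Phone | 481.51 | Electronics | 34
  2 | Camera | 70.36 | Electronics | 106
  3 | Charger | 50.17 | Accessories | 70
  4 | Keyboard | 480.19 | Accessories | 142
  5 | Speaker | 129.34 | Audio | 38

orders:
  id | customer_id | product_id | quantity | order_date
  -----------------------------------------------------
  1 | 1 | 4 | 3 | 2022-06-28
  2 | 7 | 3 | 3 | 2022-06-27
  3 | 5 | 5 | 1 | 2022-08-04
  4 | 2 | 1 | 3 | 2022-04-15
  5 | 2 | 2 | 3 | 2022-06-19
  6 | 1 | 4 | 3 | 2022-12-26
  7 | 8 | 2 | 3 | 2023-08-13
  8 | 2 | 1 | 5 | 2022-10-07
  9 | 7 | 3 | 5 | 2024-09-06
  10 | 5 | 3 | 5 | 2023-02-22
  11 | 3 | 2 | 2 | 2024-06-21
SELECT p.name, COUNT(DISTINCT c.customer_id) AS distinct_customer_count FROM orders c JOIN products p ON c.product_id = p.id GROUP BY p.id, p.name

Execution result:
name | distinct_customer_count
Phone | 1
Camera | 3
Charger | 2
Keyboard | 1
Speaker | 1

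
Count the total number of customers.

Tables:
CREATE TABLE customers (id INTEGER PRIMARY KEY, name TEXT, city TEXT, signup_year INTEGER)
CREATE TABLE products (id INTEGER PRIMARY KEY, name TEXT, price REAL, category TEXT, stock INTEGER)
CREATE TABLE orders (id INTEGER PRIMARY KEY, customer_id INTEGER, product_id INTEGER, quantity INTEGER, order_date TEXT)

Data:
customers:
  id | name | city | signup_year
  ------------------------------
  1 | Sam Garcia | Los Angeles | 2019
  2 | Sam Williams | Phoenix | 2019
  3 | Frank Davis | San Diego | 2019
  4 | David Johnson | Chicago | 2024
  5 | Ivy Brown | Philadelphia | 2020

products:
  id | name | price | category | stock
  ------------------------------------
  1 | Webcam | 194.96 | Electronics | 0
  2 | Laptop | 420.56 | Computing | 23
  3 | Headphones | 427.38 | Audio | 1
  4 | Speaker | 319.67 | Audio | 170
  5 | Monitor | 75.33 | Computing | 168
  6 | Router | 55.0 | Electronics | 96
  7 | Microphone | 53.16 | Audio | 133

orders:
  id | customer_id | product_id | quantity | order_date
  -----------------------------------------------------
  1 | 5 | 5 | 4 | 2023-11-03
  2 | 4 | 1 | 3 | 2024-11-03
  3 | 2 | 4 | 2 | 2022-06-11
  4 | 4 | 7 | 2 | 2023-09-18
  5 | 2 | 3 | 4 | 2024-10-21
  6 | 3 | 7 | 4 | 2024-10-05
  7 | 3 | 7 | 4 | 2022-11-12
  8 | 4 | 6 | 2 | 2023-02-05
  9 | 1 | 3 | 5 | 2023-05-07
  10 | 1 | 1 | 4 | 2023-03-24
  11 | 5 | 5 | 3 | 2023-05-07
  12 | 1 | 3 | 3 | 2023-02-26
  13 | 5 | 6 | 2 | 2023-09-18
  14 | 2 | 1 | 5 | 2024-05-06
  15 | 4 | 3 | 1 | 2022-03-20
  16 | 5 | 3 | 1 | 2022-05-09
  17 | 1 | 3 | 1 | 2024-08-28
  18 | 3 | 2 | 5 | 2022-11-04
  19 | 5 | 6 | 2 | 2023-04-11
SELECT COUNT(*) FROM customers

Execution result:
5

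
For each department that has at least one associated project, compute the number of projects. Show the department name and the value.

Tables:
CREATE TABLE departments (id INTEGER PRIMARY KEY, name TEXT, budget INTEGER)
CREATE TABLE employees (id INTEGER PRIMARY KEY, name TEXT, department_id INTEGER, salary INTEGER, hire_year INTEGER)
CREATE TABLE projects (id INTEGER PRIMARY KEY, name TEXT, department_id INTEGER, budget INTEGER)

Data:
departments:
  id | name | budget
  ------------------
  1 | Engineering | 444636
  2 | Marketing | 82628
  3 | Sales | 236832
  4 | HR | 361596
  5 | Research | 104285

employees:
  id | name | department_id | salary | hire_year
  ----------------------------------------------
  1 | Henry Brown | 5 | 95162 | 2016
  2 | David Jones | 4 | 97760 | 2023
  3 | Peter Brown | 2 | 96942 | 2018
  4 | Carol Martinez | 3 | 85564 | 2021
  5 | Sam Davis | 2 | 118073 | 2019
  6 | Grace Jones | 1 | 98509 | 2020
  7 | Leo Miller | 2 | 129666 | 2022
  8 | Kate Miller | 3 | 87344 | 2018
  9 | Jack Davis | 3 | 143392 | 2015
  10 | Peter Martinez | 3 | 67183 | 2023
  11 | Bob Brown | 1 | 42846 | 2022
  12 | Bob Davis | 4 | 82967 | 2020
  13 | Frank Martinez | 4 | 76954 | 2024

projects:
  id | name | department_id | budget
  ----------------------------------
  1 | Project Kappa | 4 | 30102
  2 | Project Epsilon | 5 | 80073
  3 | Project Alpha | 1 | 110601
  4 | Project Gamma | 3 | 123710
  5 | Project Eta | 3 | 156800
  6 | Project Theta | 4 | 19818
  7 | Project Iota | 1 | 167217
SELECT p.name, COUNT(*) AS n FROM projects c JOIN departments p ON c.department_id = p.id GROUP BY p.id, p.name

Execution result:
name | n
Engineering | 2
Sales | 2
HR | 2
Research | 1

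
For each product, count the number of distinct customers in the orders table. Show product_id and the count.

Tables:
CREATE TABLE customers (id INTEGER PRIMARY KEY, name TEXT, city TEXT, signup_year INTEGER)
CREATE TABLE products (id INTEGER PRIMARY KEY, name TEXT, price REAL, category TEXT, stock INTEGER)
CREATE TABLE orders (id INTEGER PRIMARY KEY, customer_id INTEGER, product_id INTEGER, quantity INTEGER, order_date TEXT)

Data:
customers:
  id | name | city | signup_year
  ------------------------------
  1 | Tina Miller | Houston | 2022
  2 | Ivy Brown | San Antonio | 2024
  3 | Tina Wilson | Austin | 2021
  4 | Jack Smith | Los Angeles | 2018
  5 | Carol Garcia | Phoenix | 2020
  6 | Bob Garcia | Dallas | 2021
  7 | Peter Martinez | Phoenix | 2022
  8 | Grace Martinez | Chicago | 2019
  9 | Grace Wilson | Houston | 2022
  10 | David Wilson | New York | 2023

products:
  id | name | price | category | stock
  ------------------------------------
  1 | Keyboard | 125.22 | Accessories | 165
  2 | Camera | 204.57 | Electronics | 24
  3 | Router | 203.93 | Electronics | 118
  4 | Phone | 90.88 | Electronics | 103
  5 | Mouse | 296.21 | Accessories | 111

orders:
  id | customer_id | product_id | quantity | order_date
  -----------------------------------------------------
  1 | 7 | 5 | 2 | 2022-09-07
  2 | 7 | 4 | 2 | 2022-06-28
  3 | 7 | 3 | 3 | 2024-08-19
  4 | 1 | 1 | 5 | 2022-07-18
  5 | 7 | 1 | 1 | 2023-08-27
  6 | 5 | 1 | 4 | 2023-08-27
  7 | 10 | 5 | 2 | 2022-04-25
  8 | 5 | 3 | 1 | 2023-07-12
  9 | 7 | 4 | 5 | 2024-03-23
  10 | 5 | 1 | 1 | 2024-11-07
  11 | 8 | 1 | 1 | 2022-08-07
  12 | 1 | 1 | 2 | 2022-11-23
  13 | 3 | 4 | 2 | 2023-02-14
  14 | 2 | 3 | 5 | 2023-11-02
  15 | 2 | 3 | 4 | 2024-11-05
SELECT product_id, COUNT(DISTINCT customer_id) AS distinct_customer_count FROM orders GROUP BY product_id

Execution result:
product_id | distinct_customer_count
1 | 4
3 | 3
4 | 2
5 | 2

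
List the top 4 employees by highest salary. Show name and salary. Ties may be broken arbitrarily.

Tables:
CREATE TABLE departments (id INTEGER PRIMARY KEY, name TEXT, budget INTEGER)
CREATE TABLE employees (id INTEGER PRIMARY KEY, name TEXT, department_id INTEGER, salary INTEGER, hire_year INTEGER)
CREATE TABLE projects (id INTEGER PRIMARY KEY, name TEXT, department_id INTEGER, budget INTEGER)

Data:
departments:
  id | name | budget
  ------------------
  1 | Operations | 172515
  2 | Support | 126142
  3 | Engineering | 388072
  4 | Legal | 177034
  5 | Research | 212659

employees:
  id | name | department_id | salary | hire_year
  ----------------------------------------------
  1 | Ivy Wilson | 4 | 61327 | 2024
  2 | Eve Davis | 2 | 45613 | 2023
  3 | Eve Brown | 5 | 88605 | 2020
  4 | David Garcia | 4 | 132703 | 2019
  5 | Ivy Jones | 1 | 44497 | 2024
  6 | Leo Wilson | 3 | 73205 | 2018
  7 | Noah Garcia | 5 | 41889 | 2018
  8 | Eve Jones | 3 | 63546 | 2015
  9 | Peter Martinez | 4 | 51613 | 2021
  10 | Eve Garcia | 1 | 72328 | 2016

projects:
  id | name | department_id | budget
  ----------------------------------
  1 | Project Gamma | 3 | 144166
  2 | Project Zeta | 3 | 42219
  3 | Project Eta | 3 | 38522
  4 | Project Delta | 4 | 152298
SELECT name, salary FROM employees ORDER BY salary DESC LIMIT 4

Execution result:
name | salary
David Garcia | 132703
Eve Brown | 88605
Leo Wilson | 73205
Eve Garcia | 72328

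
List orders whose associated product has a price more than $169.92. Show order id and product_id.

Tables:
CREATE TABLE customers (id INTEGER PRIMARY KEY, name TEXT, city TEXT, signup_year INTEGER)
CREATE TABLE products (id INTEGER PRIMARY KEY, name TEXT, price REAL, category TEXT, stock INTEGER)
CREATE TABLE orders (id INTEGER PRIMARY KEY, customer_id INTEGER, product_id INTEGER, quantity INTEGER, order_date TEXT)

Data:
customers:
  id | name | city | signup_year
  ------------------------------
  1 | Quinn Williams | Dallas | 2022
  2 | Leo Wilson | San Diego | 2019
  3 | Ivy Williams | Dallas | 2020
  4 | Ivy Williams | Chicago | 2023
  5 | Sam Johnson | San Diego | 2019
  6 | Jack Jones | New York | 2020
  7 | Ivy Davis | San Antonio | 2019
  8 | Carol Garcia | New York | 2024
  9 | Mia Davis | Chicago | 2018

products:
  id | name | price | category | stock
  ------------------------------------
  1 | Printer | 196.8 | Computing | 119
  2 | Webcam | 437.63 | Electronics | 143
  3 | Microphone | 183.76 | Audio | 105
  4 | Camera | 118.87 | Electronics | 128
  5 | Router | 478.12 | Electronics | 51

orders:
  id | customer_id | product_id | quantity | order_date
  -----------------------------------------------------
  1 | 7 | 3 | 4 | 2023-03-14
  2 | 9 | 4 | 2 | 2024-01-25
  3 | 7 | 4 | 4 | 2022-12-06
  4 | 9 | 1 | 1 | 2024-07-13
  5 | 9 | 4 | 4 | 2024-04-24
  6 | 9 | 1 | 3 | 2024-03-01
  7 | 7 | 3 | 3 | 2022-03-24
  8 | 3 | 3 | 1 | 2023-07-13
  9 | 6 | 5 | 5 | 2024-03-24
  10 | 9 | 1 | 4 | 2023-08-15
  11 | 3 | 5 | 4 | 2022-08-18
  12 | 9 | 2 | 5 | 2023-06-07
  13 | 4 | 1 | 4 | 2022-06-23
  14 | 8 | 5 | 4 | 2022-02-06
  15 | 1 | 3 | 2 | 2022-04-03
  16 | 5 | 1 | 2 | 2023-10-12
SELECT id, product_id FROM orders WHERE product_id IN (SELECT id FROM products WHERE price > 169.92)

Execution result:
id | product_id
1 | 3
4 | 1
6 | 1
7 | 3
8 | 3
9 | 5
10 | 1
11 | 5
12 | 2
13 | 1
14 | 5
15 | 3
16 | 1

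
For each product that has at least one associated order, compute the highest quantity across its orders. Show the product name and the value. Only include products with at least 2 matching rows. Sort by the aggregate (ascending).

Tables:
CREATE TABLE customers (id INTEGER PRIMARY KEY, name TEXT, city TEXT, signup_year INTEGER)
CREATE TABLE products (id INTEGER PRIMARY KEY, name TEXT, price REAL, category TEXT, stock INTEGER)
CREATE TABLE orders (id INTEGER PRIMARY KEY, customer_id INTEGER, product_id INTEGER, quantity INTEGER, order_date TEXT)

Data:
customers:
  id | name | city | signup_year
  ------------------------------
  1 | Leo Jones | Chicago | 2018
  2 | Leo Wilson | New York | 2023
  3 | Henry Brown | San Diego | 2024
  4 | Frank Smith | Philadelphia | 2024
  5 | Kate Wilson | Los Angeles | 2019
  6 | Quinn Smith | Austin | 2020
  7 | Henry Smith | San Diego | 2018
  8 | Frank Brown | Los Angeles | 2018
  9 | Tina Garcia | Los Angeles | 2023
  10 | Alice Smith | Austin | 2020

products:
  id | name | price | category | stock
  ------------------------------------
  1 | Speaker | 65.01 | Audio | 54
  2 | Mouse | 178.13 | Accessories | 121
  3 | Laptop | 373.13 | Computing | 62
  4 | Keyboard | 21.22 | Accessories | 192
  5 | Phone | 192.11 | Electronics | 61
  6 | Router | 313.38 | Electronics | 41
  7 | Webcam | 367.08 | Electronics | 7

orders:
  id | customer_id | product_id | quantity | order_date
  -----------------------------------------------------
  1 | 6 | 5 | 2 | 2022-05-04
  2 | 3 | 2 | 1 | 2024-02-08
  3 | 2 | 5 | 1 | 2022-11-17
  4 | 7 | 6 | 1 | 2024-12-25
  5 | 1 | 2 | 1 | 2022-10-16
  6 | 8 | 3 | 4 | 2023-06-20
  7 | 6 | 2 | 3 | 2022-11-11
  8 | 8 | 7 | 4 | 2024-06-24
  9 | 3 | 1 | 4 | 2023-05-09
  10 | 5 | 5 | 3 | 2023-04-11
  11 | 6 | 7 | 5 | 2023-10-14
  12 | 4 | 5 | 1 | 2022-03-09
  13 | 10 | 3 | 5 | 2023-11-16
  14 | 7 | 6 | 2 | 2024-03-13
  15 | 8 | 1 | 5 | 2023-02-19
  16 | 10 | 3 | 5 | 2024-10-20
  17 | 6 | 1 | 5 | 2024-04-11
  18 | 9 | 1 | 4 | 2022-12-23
SELECT p.name, MAX(c.quantity) AS max_quantity FROM orders c JOIN products p ON c.product_id = p.id GROUP BY p.id, p.name HAVING COUNT(*) >= 2 ORDER BY max_quantity ASC

Execution result:
name | max_quantity
Router | 2
Mouse | 3
Phone | 3
Speaker | 5
Laptop | 5
Webcam | 5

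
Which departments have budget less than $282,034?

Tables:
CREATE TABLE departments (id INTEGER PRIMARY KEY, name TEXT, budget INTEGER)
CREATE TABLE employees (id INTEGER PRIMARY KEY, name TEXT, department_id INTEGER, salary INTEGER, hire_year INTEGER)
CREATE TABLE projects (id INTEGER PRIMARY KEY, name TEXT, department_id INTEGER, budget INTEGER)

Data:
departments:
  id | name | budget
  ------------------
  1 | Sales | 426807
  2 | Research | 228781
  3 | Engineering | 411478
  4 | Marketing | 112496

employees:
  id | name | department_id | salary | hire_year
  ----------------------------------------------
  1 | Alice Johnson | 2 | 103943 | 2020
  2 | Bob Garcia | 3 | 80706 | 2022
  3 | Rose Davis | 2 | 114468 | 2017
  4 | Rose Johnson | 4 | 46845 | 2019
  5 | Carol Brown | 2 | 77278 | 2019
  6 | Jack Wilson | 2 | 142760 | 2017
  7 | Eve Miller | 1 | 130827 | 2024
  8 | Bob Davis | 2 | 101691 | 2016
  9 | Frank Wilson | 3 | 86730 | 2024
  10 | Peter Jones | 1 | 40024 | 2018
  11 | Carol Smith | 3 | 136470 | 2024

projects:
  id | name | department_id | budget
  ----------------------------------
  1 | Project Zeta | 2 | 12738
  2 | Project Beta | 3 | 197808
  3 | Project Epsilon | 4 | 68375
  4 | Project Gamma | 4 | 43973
SELECT name, budget FROM departments WHERE budget < 282034

Execution result:
name | budget
Research | 228781
Marketing | 112496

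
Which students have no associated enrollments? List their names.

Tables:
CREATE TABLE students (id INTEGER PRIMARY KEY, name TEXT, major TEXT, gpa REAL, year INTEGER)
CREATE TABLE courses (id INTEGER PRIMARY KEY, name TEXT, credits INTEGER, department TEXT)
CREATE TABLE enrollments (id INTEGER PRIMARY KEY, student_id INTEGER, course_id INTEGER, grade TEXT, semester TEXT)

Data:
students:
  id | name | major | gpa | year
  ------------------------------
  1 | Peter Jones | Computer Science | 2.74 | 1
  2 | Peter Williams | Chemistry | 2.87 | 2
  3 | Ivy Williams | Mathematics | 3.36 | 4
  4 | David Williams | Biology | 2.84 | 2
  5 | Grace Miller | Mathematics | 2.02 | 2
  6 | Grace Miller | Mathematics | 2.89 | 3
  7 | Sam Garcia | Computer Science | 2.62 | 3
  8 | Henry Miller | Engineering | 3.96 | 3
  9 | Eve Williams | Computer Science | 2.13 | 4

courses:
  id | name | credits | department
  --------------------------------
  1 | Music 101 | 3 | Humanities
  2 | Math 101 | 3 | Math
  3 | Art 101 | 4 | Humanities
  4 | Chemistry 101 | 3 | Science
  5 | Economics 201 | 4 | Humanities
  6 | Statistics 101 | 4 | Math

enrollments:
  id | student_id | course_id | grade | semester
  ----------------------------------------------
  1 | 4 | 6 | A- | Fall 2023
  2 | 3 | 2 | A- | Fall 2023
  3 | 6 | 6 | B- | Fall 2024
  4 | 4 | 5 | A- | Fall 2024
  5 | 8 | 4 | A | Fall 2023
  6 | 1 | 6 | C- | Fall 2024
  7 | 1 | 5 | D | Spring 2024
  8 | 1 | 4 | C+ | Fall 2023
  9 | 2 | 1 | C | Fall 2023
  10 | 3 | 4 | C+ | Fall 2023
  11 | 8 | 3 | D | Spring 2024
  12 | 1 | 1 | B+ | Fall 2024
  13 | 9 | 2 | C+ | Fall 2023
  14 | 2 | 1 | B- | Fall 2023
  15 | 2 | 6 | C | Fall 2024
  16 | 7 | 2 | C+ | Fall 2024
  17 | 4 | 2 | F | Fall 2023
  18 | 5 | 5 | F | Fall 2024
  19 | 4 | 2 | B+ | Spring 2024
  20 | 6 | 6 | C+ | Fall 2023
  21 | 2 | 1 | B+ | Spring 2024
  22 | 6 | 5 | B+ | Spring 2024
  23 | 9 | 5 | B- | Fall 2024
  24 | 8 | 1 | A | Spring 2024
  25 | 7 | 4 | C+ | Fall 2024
SELECT p.name FROM students p LEFT JOIN enrollments c ON c.student_id = p.id WHERE c.id IS NULL

Execution result:
(no rows)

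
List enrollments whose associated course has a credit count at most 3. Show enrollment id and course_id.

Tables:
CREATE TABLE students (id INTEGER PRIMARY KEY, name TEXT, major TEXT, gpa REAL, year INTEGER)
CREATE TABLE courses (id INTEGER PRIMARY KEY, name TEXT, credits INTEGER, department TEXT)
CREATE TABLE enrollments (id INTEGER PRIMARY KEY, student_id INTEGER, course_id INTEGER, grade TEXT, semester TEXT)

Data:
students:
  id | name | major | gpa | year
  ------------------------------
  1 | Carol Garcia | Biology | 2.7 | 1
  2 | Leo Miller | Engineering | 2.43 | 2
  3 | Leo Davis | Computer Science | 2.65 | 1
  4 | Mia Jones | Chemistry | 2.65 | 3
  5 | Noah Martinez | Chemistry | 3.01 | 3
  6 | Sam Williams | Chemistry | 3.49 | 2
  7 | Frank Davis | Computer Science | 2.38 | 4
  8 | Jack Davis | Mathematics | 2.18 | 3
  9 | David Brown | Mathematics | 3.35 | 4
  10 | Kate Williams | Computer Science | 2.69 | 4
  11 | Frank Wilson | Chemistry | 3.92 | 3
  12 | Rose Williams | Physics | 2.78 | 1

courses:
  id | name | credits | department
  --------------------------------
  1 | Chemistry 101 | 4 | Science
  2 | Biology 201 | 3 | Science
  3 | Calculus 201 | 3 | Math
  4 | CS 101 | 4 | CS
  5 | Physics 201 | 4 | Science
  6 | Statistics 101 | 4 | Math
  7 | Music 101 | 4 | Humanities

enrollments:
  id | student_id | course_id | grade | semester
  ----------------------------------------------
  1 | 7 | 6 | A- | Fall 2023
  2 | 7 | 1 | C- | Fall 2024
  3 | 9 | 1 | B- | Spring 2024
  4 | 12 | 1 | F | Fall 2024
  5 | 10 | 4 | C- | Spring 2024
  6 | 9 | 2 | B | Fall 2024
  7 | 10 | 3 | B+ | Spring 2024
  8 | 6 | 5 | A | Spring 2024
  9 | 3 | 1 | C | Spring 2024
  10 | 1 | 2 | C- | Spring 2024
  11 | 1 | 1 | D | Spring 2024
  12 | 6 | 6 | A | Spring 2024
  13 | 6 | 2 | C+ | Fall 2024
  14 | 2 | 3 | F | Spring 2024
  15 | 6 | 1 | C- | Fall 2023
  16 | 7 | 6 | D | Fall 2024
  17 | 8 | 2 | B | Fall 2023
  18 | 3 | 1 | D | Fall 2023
SELECT id, course_id FROM enrollments WHERE course_id IN (SELECT id FROM courses WHERE credits <= 3)

Execution result:
id | course_id
6 | 2
7 | 3
10 | 2
13 | 2
14 | 3
17 | 2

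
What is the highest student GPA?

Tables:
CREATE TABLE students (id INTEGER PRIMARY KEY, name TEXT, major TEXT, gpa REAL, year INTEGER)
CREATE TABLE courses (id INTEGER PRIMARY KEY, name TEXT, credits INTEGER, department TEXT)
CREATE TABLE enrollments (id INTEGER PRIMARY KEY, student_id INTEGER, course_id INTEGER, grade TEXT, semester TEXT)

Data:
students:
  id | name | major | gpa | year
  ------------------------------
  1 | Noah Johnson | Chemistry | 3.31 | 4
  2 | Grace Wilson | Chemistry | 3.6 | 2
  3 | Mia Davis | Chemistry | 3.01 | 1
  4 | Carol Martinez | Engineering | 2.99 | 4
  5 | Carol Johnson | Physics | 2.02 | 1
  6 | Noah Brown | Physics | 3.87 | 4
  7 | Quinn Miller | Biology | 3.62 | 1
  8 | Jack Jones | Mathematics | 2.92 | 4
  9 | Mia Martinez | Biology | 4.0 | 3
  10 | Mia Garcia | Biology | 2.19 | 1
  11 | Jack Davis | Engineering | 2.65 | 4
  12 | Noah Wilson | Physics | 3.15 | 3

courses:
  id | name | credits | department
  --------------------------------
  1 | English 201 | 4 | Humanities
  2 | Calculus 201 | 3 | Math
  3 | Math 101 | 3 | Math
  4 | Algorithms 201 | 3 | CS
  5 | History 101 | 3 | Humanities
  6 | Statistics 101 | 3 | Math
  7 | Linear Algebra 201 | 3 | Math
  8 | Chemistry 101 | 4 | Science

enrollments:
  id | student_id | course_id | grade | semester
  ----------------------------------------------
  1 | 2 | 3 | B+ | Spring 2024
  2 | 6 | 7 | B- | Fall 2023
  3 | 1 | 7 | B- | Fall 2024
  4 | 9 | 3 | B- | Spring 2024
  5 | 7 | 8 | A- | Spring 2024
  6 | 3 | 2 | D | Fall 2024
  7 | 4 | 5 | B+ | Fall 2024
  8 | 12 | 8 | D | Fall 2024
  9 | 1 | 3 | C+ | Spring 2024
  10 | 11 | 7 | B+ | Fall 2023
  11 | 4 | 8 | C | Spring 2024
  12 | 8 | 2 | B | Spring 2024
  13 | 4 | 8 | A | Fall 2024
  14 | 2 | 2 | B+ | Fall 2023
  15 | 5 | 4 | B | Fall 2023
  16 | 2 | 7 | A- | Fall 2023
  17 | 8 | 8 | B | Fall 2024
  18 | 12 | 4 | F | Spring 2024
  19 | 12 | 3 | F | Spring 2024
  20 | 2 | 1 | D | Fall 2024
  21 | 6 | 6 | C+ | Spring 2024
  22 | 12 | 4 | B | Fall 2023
SELECT MAX(gpa) FROM students

Execution result:
4.00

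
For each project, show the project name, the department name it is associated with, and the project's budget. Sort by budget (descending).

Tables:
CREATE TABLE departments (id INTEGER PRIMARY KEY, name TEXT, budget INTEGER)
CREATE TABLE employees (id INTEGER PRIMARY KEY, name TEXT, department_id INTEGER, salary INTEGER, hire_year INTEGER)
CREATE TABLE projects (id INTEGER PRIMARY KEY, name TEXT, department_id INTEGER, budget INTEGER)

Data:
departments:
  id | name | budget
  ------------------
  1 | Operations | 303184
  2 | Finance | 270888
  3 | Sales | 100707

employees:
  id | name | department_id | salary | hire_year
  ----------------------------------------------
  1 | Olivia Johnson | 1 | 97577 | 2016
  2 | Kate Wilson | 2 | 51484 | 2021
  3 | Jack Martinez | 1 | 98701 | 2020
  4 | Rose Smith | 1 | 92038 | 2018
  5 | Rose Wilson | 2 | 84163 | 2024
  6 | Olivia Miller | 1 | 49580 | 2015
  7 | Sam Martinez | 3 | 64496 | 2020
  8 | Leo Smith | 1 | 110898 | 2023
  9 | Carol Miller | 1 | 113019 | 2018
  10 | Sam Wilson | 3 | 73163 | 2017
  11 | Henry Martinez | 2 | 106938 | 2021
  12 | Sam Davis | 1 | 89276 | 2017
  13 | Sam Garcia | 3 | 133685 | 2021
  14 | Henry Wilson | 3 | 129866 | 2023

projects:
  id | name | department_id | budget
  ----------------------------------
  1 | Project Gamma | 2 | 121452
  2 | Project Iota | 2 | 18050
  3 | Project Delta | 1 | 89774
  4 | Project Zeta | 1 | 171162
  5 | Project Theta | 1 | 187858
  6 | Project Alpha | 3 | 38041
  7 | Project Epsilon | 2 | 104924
SELECT c.name, p.name AS department, c.budget FROM projects c JOIN departments p ON c.department_id = p.id ORDER BY c.budget DESC

Execution result:
name | department | budget
Project Theta | Operations | 187858
Project Zeta | Operations | 171162
Project Gamma | Finance | 121452
Project Epsilon | Finance | 104924
Project Delta | Operations | 89774
Project Alpha | Sales | 38041
Project Iota | Finance | 18050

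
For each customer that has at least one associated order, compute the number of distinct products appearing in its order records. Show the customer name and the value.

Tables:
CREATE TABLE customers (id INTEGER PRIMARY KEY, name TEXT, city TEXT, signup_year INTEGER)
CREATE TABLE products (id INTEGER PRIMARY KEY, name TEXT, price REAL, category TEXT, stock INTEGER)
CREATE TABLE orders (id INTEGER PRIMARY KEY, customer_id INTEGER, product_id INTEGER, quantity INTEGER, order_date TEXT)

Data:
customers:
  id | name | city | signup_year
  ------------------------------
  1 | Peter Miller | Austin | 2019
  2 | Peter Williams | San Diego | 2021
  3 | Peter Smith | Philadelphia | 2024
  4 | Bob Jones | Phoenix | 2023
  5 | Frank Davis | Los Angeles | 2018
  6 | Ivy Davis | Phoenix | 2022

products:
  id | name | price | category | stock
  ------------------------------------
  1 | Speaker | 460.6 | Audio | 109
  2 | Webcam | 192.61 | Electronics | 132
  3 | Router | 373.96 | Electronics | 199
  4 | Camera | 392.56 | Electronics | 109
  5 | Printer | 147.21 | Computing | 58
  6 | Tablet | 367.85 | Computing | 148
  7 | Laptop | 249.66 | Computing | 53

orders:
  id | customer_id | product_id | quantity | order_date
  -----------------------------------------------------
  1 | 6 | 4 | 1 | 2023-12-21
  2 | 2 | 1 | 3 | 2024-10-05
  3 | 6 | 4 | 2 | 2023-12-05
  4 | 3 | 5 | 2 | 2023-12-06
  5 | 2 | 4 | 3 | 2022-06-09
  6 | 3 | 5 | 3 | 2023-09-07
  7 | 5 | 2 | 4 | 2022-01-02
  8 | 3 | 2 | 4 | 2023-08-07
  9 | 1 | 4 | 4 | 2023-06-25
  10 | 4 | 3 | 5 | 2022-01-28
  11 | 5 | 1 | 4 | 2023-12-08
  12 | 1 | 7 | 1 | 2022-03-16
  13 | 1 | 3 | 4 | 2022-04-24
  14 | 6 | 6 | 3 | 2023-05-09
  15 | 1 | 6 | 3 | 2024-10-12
SELECT p.name, COUNT(DISTINCT c.product_id) AS distinct_product_count FROM orders c JOIN customers p ON c.customer_id = p.id GROUP BY p.id, p.name

Execution result:
name | distinct_product_count
Peter Miller | 4
Peter Williams | 2
Peter Smith | 2
Bob Jones | 1
Frank Davis | 2
Ivy Davis | 2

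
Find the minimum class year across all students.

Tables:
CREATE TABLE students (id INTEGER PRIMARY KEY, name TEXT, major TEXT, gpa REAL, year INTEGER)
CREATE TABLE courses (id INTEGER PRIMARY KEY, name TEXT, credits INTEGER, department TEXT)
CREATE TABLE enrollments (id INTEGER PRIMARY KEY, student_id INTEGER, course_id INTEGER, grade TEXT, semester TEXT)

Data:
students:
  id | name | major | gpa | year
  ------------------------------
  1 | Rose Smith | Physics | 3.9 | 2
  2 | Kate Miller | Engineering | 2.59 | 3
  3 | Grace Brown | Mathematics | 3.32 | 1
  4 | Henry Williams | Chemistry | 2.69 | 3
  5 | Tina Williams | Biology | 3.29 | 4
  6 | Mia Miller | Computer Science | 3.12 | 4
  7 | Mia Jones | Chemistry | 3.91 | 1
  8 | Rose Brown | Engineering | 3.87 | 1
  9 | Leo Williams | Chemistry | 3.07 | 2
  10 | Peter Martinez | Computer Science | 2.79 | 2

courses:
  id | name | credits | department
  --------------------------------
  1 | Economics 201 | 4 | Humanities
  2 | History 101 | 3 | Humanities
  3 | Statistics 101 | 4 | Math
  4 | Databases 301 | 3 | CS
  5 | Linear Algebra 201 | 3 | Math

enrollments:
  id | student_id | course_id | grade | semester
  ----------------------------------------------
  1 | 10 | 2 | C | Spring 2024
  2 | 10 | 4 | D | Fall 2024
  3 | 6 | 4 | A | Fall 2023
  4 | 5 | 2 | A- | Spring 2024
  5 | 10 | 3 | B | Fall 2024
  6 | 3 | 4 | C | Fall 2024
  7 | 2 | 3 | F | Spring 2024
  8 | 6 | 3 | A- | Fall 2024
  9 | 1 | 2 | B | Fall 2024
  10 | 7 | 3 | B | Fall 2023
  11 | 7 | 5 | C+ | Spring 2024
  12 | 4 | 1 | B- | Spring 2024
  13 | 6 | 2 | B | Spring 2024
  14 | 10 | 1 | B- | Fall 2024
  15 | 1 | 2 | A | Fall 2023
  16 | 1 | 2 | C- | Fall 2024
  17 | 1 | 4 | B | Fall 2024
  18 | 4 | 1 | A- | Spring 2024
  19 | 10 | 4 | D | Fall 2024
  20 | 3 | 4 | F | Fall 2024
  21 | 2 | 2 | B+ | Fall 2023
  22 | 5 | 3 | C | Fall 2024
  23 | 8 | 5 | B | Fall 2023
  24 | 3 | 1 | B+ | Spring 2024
SELECT MIN(year) FROM students

Execution result:
1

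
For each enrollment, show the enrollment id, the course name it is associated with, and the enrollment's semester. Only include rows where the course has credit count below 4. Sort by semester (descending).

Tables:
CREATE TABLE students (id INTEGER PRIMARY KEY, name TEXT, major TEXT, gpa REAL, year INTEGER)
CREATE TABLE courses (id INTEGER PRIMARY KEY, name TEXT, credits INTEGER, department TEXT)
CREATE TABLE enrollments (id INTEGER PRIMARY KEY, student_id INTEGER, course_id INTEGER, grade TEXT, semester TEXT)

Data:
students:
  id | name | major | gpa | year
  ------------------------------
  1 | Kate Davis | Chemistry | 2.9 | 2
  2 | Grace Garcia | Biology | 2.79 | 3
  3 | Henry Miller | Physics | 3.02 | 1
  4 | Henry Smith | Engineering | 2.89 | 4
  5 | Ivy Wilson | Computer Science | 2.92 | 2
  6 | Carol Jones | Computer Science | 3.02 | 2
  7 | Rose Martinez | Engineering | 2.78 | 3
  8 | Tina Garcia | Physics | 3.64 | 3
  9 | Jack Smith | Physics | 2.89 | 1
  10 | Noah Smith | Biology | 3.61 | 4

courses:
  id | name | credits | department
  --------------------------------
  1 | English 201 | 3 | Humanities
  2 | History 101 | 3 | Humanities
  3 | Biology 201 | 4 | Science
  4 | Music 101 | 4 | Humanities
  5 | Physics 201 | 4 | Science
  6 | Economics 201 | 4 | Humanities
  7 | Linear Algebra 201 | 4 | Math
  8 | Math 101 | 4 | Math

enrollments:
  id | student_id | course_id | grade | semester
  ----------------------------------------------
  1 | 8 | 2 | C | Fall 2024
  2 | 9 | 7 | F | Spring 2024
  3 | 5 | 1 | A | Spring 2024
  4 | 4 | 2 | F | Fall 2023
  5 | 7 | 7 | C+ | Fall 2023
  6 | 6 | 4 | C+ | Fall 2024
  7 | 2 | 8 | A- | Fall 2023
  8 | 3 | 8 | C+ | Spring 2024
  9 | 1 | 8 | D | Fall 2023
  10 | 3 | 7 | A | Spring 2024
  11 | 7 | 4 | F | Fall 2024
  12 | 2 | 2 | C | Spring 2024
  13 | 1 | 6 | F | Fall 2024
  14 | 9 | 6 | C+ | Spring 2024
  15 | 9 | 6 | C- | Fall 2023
SELECT c.id, p.name AS course, c.semester FROM enrollments c JOIN courses p ON c.course_id = p.id WHERE p.credits < 4 ORDER BY c.semester DESC

Execution result:
id | course | semester
3 | English 201 | Spring 2024
12 | History 101 | Spring 2024
1 | History 101 | Fall 2024
4 | History 101 | Fall 2023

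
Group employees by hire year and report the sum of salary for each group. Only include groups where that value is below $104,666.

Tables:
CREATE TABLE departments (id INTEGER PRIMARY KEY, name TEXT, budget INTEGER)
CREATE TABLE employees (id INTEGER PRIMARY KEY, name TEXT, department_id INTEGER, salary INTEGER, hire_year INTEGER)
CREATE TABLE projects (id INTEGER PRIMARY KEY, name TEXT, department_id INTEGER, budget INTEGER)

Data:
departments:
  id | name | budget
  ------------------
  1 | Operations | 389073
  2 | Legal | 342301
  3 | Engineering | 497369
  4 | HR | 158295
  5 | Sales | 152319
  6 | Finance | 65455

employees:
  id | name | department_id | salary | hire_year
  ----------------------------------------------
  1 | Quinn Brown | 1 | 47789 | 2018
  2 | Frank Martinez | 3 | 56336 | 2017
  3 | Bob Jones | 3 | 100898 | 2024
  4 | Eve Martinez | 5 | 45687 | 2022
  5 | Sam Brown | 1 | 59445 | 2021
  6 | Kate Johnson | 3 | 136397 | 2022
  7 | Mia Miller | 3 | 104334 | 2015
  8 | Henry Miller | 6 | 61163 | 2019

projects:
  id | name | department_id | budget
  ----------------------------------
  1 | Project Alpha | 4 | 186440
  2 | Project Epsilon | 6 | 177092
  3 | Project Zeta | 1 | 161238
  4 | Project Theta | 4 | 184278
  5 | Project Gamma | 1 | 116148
SELECT hire_year, SUM(salary) AS sum_salary FROM employees GROUP BY hire_year HAVING SUM(salary) < 104666

Execution result:
hire_year | sum_salary
2015 | 104334
2017 | 56336
2018 | 47789
2019 | 61163
2021 | 59445
2024 | 100898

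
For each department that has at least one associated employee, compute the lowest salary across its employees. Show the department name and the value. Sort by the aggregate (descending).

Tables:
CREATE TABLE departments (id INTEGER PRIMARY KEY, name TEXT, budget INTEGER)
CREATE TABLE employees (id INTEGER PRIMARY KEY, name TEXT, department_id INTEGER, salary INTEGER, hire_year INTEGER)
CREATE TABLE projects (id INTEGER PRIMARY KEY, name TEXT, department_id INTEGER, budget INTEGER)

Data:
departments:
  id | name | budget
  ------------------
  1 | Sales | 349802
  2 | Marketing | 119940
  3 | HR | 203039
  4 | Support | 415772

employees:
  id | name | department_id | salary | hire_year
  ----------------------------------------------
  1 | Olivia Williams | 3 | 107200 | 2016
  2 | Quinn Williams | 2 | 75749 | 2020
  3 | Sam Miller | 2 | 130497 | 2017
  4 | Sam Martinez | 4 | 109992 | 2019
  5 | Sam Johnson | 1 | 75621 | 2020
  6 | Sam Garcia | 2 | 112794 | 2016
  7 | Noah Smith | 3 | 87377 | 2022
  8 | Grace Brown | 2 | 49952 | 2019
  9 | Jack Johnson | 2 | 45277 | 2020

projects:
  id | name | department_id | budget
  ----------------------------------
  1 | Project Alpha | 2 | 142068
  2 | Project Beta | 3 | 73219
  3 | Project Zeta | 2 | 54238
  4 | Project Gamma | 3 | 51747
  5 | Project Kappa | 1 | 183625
SELECT p.name, MIN(c.salary) AS min_salary FROM employees c JOIN departments p ON c.department_id = p.id GROUP BY p.id, p.name ORDER BY min_salary DESC

Execution result:
name | min_salary
Support | 109992
HR | 87377
Sales | 75621
Marketing | 45277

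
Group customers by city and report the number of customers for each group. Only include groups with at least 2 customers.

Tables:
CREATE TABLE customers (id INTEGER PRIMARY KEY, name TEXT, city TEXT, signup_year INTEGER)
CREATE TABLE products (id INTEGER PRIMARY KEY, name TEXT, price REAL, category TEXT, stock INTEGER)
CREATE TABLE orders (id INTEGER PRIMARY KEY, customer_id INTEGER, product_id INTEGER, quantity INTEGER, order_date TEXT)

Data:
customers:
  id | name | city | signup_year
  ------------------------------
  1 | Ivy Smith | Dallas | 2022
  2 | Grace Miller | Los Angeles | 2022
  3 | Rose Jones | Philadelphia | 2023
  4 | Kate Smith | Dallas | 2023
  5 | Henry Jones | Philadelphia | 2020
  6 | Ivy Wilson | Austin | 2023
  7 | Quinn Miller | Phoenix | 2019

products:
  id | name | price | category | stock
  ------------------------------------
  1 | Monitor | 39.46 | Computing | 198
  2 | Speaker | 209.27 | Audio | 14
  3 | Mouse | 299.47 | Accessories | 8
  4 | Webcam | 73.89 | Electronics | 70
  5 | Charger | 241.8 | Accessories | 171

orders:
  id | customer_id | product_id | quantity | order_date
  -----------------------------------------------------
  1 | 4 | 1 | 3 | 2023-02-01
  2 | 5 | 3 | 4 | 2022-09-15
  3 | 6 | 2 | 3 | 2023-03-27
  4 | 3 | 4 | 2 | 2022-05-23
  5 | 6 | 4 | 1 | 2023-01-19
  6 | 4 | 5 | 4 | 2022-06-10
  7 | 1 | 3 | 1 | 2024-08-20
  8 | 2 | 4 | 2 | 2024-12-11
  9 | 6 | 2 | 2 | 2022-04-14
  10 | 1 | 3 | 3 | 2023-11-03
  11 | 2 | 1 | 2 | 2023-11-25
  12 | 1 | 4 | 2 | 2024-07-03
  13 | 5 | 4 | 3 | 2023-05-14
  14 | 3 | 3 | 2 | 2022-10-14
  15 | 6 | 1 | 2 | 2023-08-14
SELECT city, COUNT(*) AS n FROM customers GROUP BY city HAVING COUNT(*) >= 2

Execution result:
city | n
Dallas | 2
Philadelphia | 2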